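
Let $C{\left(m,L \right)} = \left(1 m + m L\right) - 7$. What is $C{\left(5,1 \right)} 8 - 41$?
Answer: $-17$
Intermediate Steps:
$C{\left(m,L \right)} = -7 + m + L m$ ($C{\left(m,L \right)} = \left(m + L m\right) - 7 = -7 + m + L m$)
$C{\left(5,1 \right)} 8 - 41 = \left(-7 + 5 + 1 \cdot 5\right) 8 - 41 = \left(-7 + 5 + 5\right) 8 - 41 = 3 \cdot 8 - 41 = 24 - 41 = -17$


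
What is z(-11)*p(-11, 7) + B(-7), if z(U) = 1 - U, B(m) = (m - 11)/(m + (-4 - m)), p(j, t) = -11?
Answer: -255/2 ≈ -127.50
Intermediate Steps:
B(m) = 11/4 - m/4 (B(m) = (-11 + m)/(-4) = (-11 + m)*(-¼) = 11/4 - m/4)
z(-11)*p(-11, 7) + B(-7) = (1 - 1*(-11))*(-11) + (11/4 - ¼*(-7)) = (1 + 11)*(-11) + (11/4 + 7/4) = 12*(-11) + 9/2 = -132 + 9/2 = -255/2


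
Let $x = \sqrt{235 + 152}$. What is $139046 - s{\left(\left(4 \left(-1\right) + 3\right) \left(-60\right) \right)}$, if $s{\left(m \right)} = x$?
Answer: $139046 - 3 \sqrt{43} \approx 1.3903 \cdot 10^{5}$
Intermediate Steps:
$x = 3 \sqrt{43}$ ($x = \sqrt{387} = 3 \sqrt{43} \approx 19.672$)
$s{\left(m \right)} = 3 \sqrt{43}$
$139046 - s{\left(\left(4 \left(-1\right) + 3\right) \left(-60\right) \right)} = 139046 - 3 \sqrt{43}$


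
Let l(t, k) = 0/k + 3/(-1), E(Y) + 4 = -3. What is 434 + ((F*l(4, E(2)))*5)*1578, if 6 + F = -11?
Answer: 402824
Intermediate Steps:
F = -17 (F = -6 - 11 = -17)
E(Y) = -7 (E(Y) = -4 - 3 = -7)
l(t, k) = -3 (l(t, k) = 0 + 3*(-1) = 0 - 3 = -3)
434 + ((F*l(4, E(2)))*5)*1578 = 434 + (-17*(-3)*5)*1578 = 434 + (51*5)*1578 = 434 + 255*1578 = 434 + 402390 = 402824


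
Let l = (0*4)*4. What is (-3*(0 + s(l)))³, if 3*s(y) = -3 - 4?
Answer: 343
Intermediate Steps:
l = 0 (l = 0*4 = 0)
s(y) = -7/3 (s(y) = (-3 - 4)/3 = (⅓)*(-7) = -7/3)
(-3*(0 + s(l)))³ = (-3*(0 - 7/3))³ = (-3*(-7/3))³ = 7³ = 343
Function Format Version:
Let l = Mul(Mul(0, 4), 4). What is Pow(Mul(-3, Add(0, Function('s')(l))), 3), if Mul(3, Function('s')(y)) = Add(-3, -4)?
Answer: 343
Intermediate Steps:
l = 0 (l = Mul(0, 4) = 0)
Function('s')(y) = Rational(-7, 3) (Function('s')(y) = Mul(Rational(1, 3), Add(-3, -4)) = Mul(Rational(1, 3), -7) = Rational(-7, 3))
Pow(Mul(-3, Add(0, Function('s')(l))), 3) = Pow(Mul(-3, Add(0, Rational(-7, 3))), 3) = Pow(Mul(-3, Rational(-7, 3)), 3) = Pow(7, 3) = 343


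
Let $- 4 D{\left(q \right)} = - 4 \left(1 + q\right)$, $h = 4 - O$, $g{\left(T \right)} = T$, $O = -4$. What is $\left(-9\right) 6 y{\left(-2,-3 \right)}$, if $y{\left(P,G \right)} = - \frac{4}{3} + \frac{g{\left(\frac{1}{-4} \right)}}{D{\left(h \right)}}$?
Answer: $\frac{147}{2} \approx 73.5$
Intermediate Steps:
$h = 8$ ($h = 4 - -4 = 4 + 4 = 8$)
$D{\left(q \right)} = 1 + q$ ($D{\left(q \right)} = - \frac{\left(-4\right) \left(1 + q\right)}{4} = - \frac{-4 - 4 q}{4} = 1 + q$)
$y{\left(P,G \right)} = - \frac{49}{36}$ ($y{\left(P,G \right)} = - \frac{4}{3} + \frac{1}{\left(-4\right) \left(1 + 8\right)} = \left(-4\right) \frac{1}{3} - \frac{1}{4 \cdot 9} = - \frac{4}{3} - \frac{1}{36} = - \frac{49}{36}$)
$\left(-9\right) 6 y{\left(-2,-3 \right)} = \left(-9\right) 6 \left(- \frac{49}{36}\right) = \left(-54\right) \left(- \frac{49}{36}\right) = \frac{147}{2}$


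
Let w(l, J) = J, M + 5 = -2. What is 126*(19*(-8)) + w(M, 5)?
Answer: -19147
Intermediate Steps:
M = -7 (M = -5 - 2 = -7)
126*(19*(-8)) + w(M, 5) = 126*(19*(-8)) + 5 = 126*(-152) + 5 = -19152 + 5 = -19147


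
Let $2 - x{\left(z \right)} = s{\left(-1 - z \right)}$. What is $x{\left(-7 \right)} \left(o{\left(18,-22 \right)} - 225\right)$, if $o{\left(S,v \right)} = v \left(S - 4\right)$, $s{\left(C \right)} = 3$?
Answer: $533$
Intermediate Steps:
$x{\left(z \right)} = -1$ ($x{\left(z \right)} = 2 - 3 = -1$)
$o{\left(S,v \right)} = v \left(-4 + S\right)$
$x{\left(-7 \right)} \left(o{\left(18,-22 \right)} - 225\right) = - (- 22 \left(-4 + 18\right) - 225) = - (\left(-22\right) 14 - 225) = - (-308 - 225) = \left(-1\right) \left(-533\right) = 533$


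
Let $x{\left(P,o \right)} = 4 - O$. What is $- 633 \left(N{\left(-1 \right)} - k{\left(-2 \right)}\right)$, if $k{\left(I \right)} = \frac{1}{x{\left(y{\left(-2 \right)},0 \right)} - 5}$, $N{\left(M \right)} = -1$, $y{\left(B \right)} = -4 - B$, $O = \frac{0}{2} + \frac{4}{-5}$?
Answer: $-2532$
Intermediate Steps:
$O = - \frac{4}{5}$ ($O = 0 \cdot \frac{1}{2} + 4 \left(- \frac{1}{5}\right) = 0 - \frac{4}{5} = - \frac{4}{5} \approx -0.8$)
$x{\left(P,o \right)} = \frac{24}{5}$ ($x{\left(P,o \right)} = 4 - - \frac{4}{5} = 4 + \frac{4}{5} = \frac{24}{5}$)
$k{\left(I \right)} = -5$ ($k{\left(I \right)} = \frac{1}{\frac{24}{5} - 5} = \frac{1}{- \frac{1}{5}} = -5$)
$- 633 \left(N{\left(-1 \right)} - k{\left(-2 \right)}\right) = - 633 \left(-1 - -5\right) = - 633 \left(-1 + 5\right) = \left(-633\right) 4 = -2532$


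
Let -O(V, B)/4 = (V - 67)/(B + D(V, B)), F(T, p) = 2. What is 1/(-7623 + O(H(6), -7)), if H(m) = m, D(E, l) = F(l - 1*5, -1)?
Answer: -5/38359 ≈ -0.00013035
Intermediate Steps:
D(E, l) = 2
O(V, B) = -4*(-67 + V)/(2 + B) (O(V, B) = -4*(V - 67)/(B + 2) = -4*(-67 + V)/(2 + B))
1/(-7623 + O(H(6), -7)) = 1/(-7623 + 4*(67 - 1*6)/(2 - 7)) = 1/(-7623 + 4*(67 - 6)/(-5)) = 1/(-7623 + 4*(-⅕)*61) = 1/(-7623 - 244/5) = 1/(-38359/5) = -5/38359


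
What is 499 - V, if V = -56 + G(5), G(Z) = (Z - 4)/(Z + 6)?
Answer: 6104/11 ≈ 554.91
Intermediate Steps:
G(Z) = (-4 + Z)/(6 + Z)
V = -615/11 (V = -56 + (-4 + 5)/(6 + 5) = -56 + 1/11 = -615/11 ≈ -55.909)
499 - V = 499 - 1*(-615/11) = 499 + 615/11 = 6104/11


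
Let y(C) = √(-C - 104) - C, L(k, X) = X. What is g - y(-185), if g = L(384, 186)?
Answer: -8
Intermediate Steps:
g = 186
y(C) = √(-104 - C) - C
g - y(-185) = 186 - (√(-104 - 1*(-185)) - 1*(-185)) = 186 - (√(-104 + 185) + 185) = 186 - (√81 + 185) = 186 - (9 + 185) = 186 - 1*194 = 186 - 194 = -8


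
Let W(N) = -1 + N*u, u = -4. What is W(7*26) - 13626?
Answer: -14355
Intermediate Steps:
W(N) = -1 - 4*N (W(N) = -1 + N*(-4) = -1 - 4*N)
W(7*26) - 13626 = (-1 - 28*26) - 13626 = (-1 - 4*182) - 13626 = (-1 - 728) - 13626 = -729 - 13626 = -14355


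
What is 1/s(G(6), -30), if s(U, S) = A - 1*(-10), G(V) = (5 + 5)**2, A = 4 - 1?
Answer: 1/13 ≈ 0.076923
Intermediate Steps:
A = 3
G(V) = 100 (G(V) = 10**2 = 100)
s(U, S) = 13 (s(U, S) = 3 - 1*(-10) = 3 + 10 = 13)
1/s(G(6), -30) = 1/13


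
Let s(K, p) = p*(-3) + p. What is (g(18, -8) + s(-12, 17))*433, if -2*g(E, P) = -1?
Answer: -29011/2 ≈ -14506.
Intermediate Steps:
s(K, p) = -2*p (s(K, p) = -3*p + p = -2*p)
g(E, P) = ½ (g(E, P) = -½*(-1) = ½)
(g(18, -8) + s(-12, 17))*433 = (½ - 2*17)*433 = (½ - 34)*433 = -67/2*433 = -29011/2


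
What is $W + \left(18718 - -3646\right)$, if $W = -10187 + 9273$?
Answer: $21450$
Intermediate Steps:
$W = -914$
$W + \left(18718 - -3646\right) = -914 + \left(18718 - -3646\right) = -914 + \left(18718 + 3646\right) = -914 + 22364 = 21450$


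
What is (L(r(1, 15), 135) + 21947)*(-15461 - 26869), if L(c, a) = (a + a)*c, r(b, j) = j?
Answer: -1100453010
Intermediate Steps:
L(c, a) = 2*a*c (L(c, a) = (2*a)*c = 2*a*c)
(L(r(1, 15), 135) + 21947)*(-15461 - 26869) = (2*135*15 + 21947)*(-15461 - 26869) = (4050 + 21947)*(-42330) = 25997*(-42330) = -1100453010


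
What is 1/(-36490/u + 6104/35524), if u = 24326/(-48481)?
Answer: 108019603/7855581400183 ≈ 1.3751e-5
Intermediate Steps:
u = -24326/48481 (u = 24326*(-1/48481) = -24326/48481 ≈ -0.50176)
1/(-36490/u + 6104/35524) = 1/(-36490/(-24326/48481) + 6104/35524) = 1/(-36490*(-48481/24326) + 6104*(1/35524)) = 1/(884535845/12163 + 1526/8881) = 1/(7855581400183/108019603) = 108019603/7855581400183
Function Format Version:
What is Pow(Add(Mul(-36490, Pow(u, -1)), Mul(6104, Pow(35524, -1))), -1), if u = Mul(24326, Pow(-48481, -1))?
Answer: Rational(108019603, 7855581400183) ≈ 1.3751e-5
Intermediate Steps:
u = Rational(-24326, 48481) (u = Mul(24326, Rational(-1, 48481)) = Rational(-24326, 48481) ≈ -0.50176)
Pow(Add(Mul(-36490, Pow(u, -1)), Mul(6104, Pow(35524, -1))), -1) = Pow(Add(Mul(-36490, Pow(Rational(-24326, 48481), -1)), Mul(6104, Pow(35524, -1))), -1) = Pow(Add(Mul(-36490, Rational(-48481, 24326)), Mul(6104, Rational(1, 35524))), -1) = Pow(Add(Rational(884535845, 12163), Rational(1526, 8881)), -1) = Pow(Rational(7855581400183, 108019603), -1) = Rational(108019603, 7855581400183)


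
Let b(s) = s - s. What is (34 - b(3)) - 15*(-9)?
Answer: 169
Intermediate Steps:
b(s) = 0
(34 - b(3)) - 15*(-9) = (34 - 1*0) - 15*(-9) = (34 + 0) + 135 = 34 + 135 = 169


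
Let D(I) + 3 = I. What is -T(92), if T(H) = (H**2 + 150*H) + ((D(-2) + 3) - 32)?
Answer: -22230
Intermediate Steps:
D(I) = -3 + I
T(H) = -34 + H**2 + 150*H (T(H) = (H**2 + 150*H) + (((-3 - 2) + 3) - 32) = (H**2 + 150*H) + ((-5 + 3) - 32) = (H**2 + 150*H) + (-2 - 32) = (H**2 + 150*H) - 34 = -34 + H**2 + 150*H)
-T(92) = -(-34 + 92**2 + 150*92) = -(-34 + 8464 + 13800) = -1*22230 = -22230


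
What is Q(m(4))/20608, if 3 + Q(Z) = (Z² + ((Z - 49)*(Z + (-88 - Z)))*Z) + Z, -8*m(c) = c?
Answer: -8725/82432 ≈ -0.10584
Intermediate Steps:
m(c) = -c/8
Q(Z) = -3 + Z + Z² + Z*(4312 - 88*Z) (Q(Z) = -3 + ((Z² + ((Z - 49)*(Z + (-88 - Z)))*Z) + Z) = -3 + ((Z² + ((-49 + Z)*(-88))*Z) + Z) = -3 + ((Z² + (4312 - 88*Z)*Z) + Z) = -3 + ((Z² + Z*(4312 - 88*Z)) + Z) = -3 + (Z + Z² + Z*(4312 - 88*Z)) = -3 + Z + Z² + Z*(4312 - 88*Z))
Q(m(4))/20608 = (-3 - 87*(-⅛*4)² + 4313*(-⅛*4))/20608 = (-3 - 87*(-½)² + 4313*(-½))*(1/20608) = (-3 - 87*¼ - 4313/2)*(1/20608) = (-3 - 87/4 - 4313/2)*(1/20608) = -8725/4*1/20608 = -8725/82432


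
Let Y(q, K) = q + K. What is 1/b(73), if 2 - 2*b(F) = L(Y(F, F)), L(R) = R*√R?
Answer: -1/778033 - 73*√146/778033 ≈ -0.0011350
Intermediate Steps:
Y(q, K) = K + q
L(R) = R^(3/2)
b(F) = 1 - √2*F^(3/2) (b(F) = 1 - (F + F)^(3/2)/2 = 1 - 2*√2*F^(3/2)/2 = 1 - √2*F^(3/2))
1/b(73) = 1/(1 - √2*73^(3/2)) = 1/(1 - √2*73*√73) = 1/(1 - 73*√146)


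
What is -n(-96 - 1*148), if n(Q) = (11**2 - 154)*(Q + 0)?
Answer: -8052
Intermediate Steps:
n(Q) = -33*Q (n(Q) = (121 - 154)*Q = -33*Q)
-n(-96 - 1*148) = -(-33)*(-96 - 1*148) = -(-33)*(-96 - 148) = -(-33)*(-244) = -1*8052 = -8052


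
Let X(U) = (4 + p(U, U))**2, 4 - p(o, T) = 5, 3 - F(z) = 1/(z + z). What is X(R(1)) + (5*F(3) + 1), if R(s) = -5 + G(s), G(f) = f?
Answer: 145/6 ≈ 24.167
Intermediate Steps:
F(z) = 3 - 1/(2*z) (F(z) = 3 - 1/(z + z) = 3 - 1/(2*z))
p(o, T) = -1 (p(o, T) = 4 - 1*5 = 4 - 5 = -1)
R(s) = -5 + s
X(U) = 9 (X(U) = (4 - 1)**2 = 3**2 = 9)
X(R(1)) + (5*F(3) + 1) = 9 + (5*(3 - 1/2/3) + 1) = 9 + (5*(3 - 1/2*1/3) + 1) = 9 + (5*(3 - 1/6) + 1) = 9 + (5*(17/6) + 1) = 9 + (85/6 + 1) = 9 + 91/6 = 145/6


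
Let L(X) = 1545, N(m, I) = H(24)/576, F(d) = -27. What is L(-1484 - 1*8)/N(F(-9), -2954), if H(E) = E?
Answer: 37080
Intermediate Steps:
N(m, I) = 1/24 (N(m, I) = 24/576 = 24*(1/576) = 1/24)
L(-1484 - 1*8)/N(F(-9), -2954) = 1545/(1/24) = 1545*24 = 37080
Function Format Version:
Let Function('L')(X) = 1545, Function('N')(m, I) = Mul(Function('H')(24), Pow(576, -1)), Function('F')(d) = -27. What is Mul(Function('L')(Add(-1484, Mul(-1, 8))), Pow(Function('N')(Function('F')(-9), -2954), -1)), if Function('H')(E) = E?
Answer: 37080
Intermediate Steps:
Function('N')(m, I) = Rational(1, 24) (Function('N')(m, I) = Mul(24, Pow(576, -1)) = Mul(24, Rational(1, 576)) = Rational(1, 24))
Mul(Function('L')(Add(-1484, Mul(-1, 8))), Pow(Function('N')(Function('F')(-9), -2954), -1)) = Mul(1545, Pow(Rational(1, 24), -1)) = Mul(1545, 24) = 37080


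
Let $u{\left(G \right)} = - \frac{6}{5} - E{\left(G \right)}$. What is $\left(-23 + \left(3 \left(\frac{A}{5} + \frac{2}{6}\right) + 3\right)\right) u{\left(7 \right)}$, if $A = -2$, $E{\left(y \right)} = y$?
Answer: $\frac{4141}{25} \approx 165.64$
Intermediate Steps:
$u{\left(G \right)} = - \frac{6}{5} - G$
$\left(-23 + \left(3 \left(\frac{A}{5} + \frac{2}{6}\right) + 3\right)\right) u{\left(7 \right)} = \left(-23 + \left(3 \left(- \frac{2}{5} + \frac{2}{6}\right) + 3\right)\right) \left(- \frac{6}{5} - 7\right) = \left(-23 + \left(3 \left(\left(-2\right) \frac{1}{5} + 2 \cdot \frac{1}{6}\right) + 3\right)\right) \left(- \frac{6}{5} - 7\right) = \left(-23 + \left(3 \left(- \frac{2}{5} + \frac{1}{3}\right) + 3\right)\right) \left(- \frac{41}{5}\right) = \left(-23 + \left(3 \left(- \frac{1}{15}\right) + 3\right)\right) \left(- \frac{41}{5}\right) = \left(-23 + \left(- \frac{1}{5} + 3\right)\right) \left(- \frac{41}{5}\right) = \left(-23 + \frac{14}{5}\right) \left(- \frac{41}{5}\right) = \left(- \frac{101}{5}\right) \left(- \frac{41}{5}\right) = \frac{4141}{25}$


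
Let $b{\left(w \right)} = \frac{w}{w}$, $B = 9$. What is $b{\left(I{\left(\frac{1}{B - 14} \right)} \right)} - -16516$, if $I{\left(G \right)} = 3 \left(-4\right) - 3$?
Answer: $16517$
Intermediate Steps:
$I{\left(G \right)} = -15$ ($I{\left(G \right)} = -12 - 3 = -15$)
$b{\left(w \right)} = 1$
$b{\left(I{\left(\frac{1}{B - 14} \right)} \right)} - -16516 = 1 - -16516 = 1 + 16516 = 16517$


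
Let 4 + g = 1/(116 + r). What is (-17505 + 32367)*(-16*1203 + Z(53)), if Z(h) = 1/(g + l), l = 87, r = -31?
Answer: -336410790031/1176 ≈ -2.8606e+8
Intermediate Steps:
g = -339/85 (g = -4 + 1/(116 - 31) = -4 + 1/85 = -339/85 ≈ -3.9882)
Z(h) = 85/7056 (Z(h) = 1/(-339/85 + 87) = 1/(7056/85) = 85/7056)
(-17505 + 32367)*(-16*1203 + Z(53)) = (-17505 + 32367)*(-16*1203 + 85/7056) = 14862*(-19248 + 85/7056) = 14862*(-135813803/7056) = -336410790031/1176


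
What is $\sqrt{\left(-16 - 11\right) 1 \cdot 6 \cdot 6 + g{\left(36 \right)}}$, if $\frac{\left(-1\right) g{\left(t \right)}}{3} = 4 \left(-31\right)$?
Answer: $10 i \sqrt{6} \approx 24.495 i$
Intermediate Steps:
$g{\left(t \right)} = 372$ ($g{\left(t \right)} = - 3 \cdot 4 \left(-31\right) = \left(-3\right) \left(-124\right) = 372$)
$\sqrt{\left(-16 - 11\right) 1 \cdot 6 \cdot 6 + g{\left(36 \right)}} = \sqrt{\left(-16 - 11\right) 1 \cdot 6 \cdot 6 + 372} = \sqrt{- 27 \cdot 6 \cdot 6 + 372} = \sqrt{\left(-27\right) 36 + 372} = \sqrt{-972 + 372} = \sqrt{-600} = 10 i \sqrt{6}$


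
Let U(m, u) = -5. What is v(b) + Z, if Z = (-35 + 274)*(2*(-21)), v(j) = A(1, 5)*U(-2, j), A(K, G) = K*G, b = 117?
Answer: -10063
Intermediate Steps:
A(K, G) = G*K
v(j) = -25 (v(j) = (5*1)*(-5) = 5*(-5) = -25)
Z = -10038 (Z = 239*(-42) = -10038)
v(b) + Z = -25 - 10038 = -10063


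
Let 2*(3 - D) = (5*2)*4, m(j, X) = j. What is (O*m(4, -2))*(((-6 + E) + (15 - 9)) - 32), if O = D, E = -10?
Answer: 2856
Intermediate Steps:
D = -17 (D = 3 - 5*2*4/2 = 3 - 5*4 = 3 - 1/2*40 = 3 - 20 = -17)
O = -17
(O*m(4, -2))*(((-6 + E) + (15 - 9)) - 32) = (-17*4)*(((-6 - 10) + (15 - 9)) - 32) = -68*((-16 + 6) - 32) = -68*(-10 - 32) = -68*(-42) = 2856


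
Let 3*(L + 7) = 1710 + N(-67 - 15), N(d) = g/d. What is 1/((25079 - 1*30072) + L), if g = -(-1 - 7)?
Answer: -123/544894 ≈ -0.00022573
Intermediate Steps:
g = 8 (g = -1*(-8) = 8)
N(d) = 8/d
L = 69245/123 (L = -7 + (1710 + 8/(-67 - 15))/3 = -7 + (1710 + 8/(-82))/3 = -7 + (1710 + 8*(-1/82))/3 = -7 + (1710 - 4/41)/3 = -7 + (⅓)*(70106/41) = -7 + 70106/123 = 69245/123 ≈ 562.97)
1/((25079 - 1*30072) + L) = 1/((25079 - 1*30072) + 69245/123) = 1/((25079 - 30072) + 69245/123) = 1/(-4993 + 69245/123) = 1/(-544894/123) = -123/544894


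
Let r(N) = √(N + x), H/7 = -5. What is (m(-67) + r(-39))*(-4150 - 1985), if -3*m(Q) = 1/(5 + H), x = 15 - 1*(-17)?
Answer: -409/6 - 6135*I*√7 ≈ -68.167 - 16232.0*I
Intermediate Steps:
x = 32 (x = 15 + 17 = 32)
H = -35 (H = 7*(-5) = -35)
m(Q) = 1/90 (m(Q) = -1/(3*(5 - 35)) = -⅓/(-30) = -⅓*(-1/30) = 1/90)
r(N) = √(32 + N) (r(N) = √(N + 32) = √(32 + N))
(m(-67) + r(-39))*(-4150 - 1985) = (1/90 + √(32 - 39))*(-4150 - 1985) = (1/90 + √(-7))*(-6135) = (1/90 + I*√7)*(-6135) = -409/6 - 6135*I*√7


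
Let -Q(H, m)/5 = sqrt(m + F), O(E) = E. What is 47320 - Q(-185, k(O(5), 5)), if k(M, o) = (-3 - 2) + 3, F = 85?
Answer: 47320 + 5*sqrt(83) ≈ 47366.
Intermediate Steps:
k(M, o) = -2 (k(M, o) = -5 + 3 = -2)
Q(H, m) = -5*sqrt(85 + m) (Q(H, m) = -5*sqrt(m + 85) = -5*sqrt(85 + m))
47320 - Q(-185, k(O(5), 5)) = 47320 - (-5)*sqrt(85 - 2) = 47320 - (-5)*sqrt(83) = 47320 + 5*sqrt(83)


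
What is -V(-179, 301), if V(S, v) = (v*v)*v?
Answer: -27270901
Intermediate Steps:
V(S, v) = v**3 (V(S, v) = v**2*v = v**3)
-V(-179, 301) = -1*301**3 = -1*27270901 = -27270901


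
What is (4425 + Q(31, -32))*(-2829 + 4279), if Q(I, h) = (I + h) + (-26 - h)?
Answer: 6423500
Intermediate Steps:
Q(I, h) = -26 + I
(4425 + Q(31, -32))*(-2829 + 4279) = (4425 + (-26 + 31))*(-2829 + 4279) = (4425 + 5)*1450 = 4430*1450 = 6423500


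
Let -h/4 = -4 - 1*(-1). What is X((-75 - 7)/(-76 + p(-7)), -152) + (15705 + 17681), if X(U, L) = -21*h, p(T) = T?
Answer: 33134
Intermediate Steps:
h = 12 (h = -4*(-4 - 1*(-1)) = -4*(-4 + 1) = -4*(-3) = 12)
X(U, L) = -252 (X(U, L) = -21*12 = -252)
X((-75 - 7)/(-76 + p(-7)), -152) + (15705 + 17681) = -252 + (15705 + 17681) = -252 + 33386 = 33134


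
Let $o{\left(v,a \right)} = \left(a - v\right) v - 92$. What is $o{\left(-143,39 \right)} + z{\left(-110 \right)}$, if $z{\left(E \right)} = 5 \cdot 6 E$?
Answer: $-29418$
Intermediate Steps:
$o{\left(v,a \right)} = -92 + v \left(a - v\right)$ ($o{\left(v,a \right)} = v \left(a - v\right) - 92 = -92 + v \left(a - v\right)$)
$z{\left(E \right)} = 30 E$
$o{\left(-143,39 \right)} + z{\left(-110 \right)} = \left(-92 - \left(-143\right)^{2} + 39 \left(-143\right)\right) + 30 \left(-110\right) = \left(-92 - 20449 - 5577\right) - 3300 = -26118 - 3300 = -29418$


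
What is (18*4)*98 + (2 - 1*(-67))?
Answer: 7125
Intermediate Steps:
(18*4)*98 + (2 - 1*(-67)) = 72*98 + (2 + 67) = 7056 + 69 = 7125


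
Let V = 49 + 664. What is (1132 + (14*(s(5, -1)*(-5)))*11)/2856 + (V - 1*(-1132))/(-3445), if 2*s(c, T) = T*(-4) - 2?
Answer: -402223/983892 ≈ -0.40881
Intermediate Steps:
s(c, T) = -1 - 2*T (s(c, T) = (T*(-4) - 2)/2 = (-4*T - 2)/2 = (-2 - 4*T)/2 = -1 - 2*T)
V = 713
(1132 + (14*(s(5, -1)*(-5)))*11)/2856 + (V - 1*(-1132))/(-3445) = (1132 + (14*((-1 - 2*(-1))*(-5)))*11)/2856 + (713 - 1*(-1132))/(-3445) = (1132 + (14*((-1 + 2)*(-5)))*11)*(1/2856) + (713 + 1132)*(-1/3445) = (1132 + (14*(1*(-5)))*11)*(1/2856) + 1845*(-1/3445) = (1132 + (14*(-5))*11)*(1/2856) - 369/689 = (1132 - 70*11)*(1/2856) - 369/689 = (1132 - 770)*(1/2856) - 369/689 = 362*(1/2856) - 369/689 = 181/1428 - 369/689 = -402223/983892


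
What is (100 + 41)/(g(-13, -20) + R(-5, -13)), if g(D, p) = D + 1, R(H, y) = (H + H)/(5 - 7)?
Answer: -141/7 ≈ -20.143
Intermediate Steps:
R(H, y) = -H (R(H, y) = (2*H)/(-2) = (2*H)*(-½) = -H)
g(D, p) = 1 + D
(100 + 41)/(g(-13, -20) + R(-5, -13)) = (100 + 41)/((1 - 13) - 1*(-5)) = 141/(-12 + 5) = 141/(-7) = 141*(-⅐) = -141/7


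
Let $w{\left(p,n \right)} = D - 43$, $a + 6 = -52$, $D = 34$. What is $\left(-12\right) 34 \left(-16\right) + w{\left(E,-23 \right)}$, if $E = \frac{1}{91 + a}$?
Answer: $6519$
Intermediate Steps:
$a = -58$ ($a = -6 - 52 = -58$)
$E = \frac{1}{33}$ ($E = \frac{1}{91 - 58} = \frac{1}{33} \approx 0.030303$)
$w{\left(p,n \right)} = -9$ ($w{\left(p,n \right)} = 34 - 43 = -9$)
$\left(-12\right) 34 \left(-16\right) + w{\left(E,-23 \right)} = \left(-12\right) 34 \left(-16\right) - 9 = \left(-408\right) \left(-16\right) - 9 = 6528 - 9 = 6519$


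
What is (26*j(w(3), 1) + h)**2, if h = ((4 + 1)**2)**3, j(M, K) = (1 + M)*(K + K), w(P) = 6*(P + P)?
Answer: 307967401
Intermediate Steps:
w(P) = 12*P (w(P) = 6*(2*P) = 12*P)
j(M, K) = 2*K*(1 + M) (j(M, K) = (1 + M)*(2*K) = 2*K*(1 + M))
h = 15625 (h = (5**2)**3 = 25**3 = 15625)
(26*j(w(3), 1) + h)**2 = (26*(2*1*(1 + 12*3)) + 15625)**2 = (26*(2*1*(1 + 36)) + 15625)**2 = (26*(2*1*37) + 15625)**2 = (26*74 + 15625)**2 = (1924 + 15625)**2 = 17549**2 = 307967401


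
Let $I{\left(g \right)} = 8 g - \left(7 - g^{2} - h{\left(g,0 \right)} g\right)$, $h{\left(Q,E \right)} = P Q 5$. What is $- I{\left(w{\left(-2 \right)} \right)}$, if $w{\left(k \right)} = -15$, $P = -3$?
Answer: $3277$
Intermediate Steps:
$h{\left(Q,E \right)} = - 15 Q$ ($h{\left(Q,E \right)} = - 3 Q 5 = - 15 Q$)
$I{\left(g \right)} = -7 - 14 g^{2} + 8 g$ ($I{\left(g \right)} = 8 g - \left(7 - g^{2} - - 15 g g\right) = 8 g + \left(\left(g^{2} - 15 g^{2}\right) - 7\right) = 8 g - \left(7 + 14 g^{2}\right) = -7 - 14 g^{2} + 8 g$)
$- I{\left(w{\left(-2 \right)} \right)} = - (-7 - 14 \left(-15\right)^{2} + 8 \left(-15\right)) = - (-7 - 3150 - 120) = \left(-1\right) \left(-3277\right) = 3277$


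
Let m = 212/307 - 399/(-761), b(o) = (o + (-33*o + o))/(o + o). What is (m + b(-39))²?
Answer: 44552781495369/218326300516 ≈ 204.07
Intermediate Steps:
b(o) = -31/2 (b(o) = (o - 32*o)/((2*o)) = (-31*o)*(1/(2*o)) = -31/2)
m = 283825/233627 (m = 212*(1/307) - 399*(-1/761) = 212/307 + 399/761 = 283825/233627 ≈ 1.2149)
(m + b(-39))² = (283825/233627 - 31/2)² = (-6674787/467254)² = 44552781495369/218326300516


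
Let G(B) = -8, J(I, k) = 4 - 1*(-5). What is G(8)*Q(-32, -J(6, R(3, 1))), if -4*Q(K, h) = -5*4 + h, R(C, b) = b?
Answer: -58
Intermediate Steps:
J(I, k) = 9 (J(I, k) = 4 + 5 = 9)
Q(K, h) = 5 - h/4 (Q(K, h) = -(-5*4 + h)/4 = -(-20 + h)/4 = 5 - h/4)
G(8)*Q(-32, -J(6, R(3, 1))) = -8*(5 - (-1)*9/4) = -8*(5 - 1/4*(-9)) = -8*(5 + 9/4) = -8*29/4 = -58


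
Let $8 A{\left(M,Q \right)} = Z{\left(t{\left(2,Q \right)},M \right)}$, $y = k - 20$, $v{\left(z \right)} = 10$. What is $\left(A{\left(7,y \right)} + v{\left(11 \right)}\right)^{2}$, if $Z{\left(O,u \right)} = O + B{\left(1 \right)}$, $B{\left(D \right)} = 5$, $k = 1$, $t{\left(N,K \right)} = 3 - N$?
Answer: $\frac{1849}{16} \approx 115.56$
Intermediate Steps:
$y = -19$ ($y = 1 - 20 = -19$)
$Z{\left(O,u \right)} = 5 + O$ ($Z{\left(O,u \right)} = O + 5 = 5 + O$)
$A{\left(M,Q \right)} = \frac{3}{4}$ ($A{\left(M,Q \right)} = \frac{5 + \left(3 - 2\right)}{8} = \frac{5 + 1}{8} = \frac{1}{8} \cdot 6 = \frac{3}{4}$)
$\left(A{\left(7,y \right)} + v{\left(11 \right)}\right)^{2} = \left(\frac{3}{4} + 10\right)^{2} = \left(\frac{43}{4}\right)^{2} = \frac{1849}{16}$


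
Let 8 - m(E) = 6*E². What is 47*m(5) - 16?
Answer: -6690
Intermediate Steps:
m(E) = 8 - 6*E²
47*m(5) - 16 = 47*(8 - 6*5²) - 16 = 47*(8 - 6*25) - 16 = 47*(8 - 150) - 16 = 47*(-142) - 16 = -6674 - 16 = -6690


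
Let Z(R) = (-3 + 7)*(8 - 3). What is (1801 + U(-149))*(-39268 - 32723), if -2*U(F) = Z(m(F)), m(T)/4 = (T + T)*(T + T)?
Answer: -128935881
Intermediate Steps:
m(T) = 16*T² (m(T) = 4*((T + T)*(T + T)) = 4*((2*T)*(2*T)) = 4*(4*T²) = 16*T²)
Z(R) = 20 (Z(R) = 4*5 = 20)
U(F) = -10 (U(F) = -½*20 = -10)
(1801 + U(-149))*(-39268 - 32723) = (1801 - 10)*(-39268 - 32723) = 1791*(-71991) = -128935881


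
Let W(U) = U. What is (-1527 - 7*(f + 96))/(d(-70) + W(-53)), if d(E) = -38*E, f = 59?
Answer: -2612/2607 ≈ -1.0019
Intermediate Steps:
(-1527 - 7*(f + 96))/(d(-70) + W(-53)) = (-1527 - 7*(59 + 96))/(-38*(-70) - 53) = (-1527 - 7*155)/(2660 - 53) = (-1527 - 1085)/2607 = -2612*1/2607 = -2612/2607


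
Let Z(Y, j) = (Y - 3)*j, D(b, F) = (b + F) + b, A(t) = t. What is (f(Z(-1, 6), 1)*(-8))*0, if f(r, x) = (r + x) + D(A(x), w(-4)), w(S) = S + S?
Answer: 0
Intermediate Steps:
w(S) = 2*S
D(b, F) = F + 2*b (D(b, F) = (F + b) + b = F + 2*b)
Z(Y, j) = j*(-3 + Y) (Z(Y, j) = (-3 + Y)*j = j*(-3 + Y))
f(r, x) = -8 + r + 3*x (f(r, x) = (r + x) + (2*(-4) + 2*x) = (r + x) + (-8 + 2*x) = -8 + r + 3*x)
(f(Z(-1, 6), 1)*(-8))*0 = ((-8 + 6*(-3 - 1) + 3*1)*(-8))*0 = ((-8 + 6*(-4) + 3)*(-8))*0 = ((-8 - 24 + 3)*(-8))*0 = -29*(-8)*0 = 232*0 = 0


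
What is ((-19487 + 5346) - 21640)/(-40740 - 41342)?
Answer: 35781/82082 ≈ 0.43592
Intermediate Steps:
((-19487 + 5346) - 21640)/(-40740 - 41342) = (-14141 - 21640)/(-82082) = -35781*(-1/82082) = 35781/82082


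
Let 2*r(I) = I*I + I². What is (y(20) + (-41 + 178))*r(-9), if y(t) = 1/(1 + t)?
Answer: 77706/7 ≈ 11101.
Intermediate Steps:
r(I) = I² (r(I) = (I*I + I²)/2 = (I² + I²)/2 = (2*I²)/2 = I²)
(y(20) + (-41 + 178))*r(-9) = (1/(1 + 20) + (-41 + 178))*(-9)² = (1/21 + 137)*81 = (2878/21)*81 = 77706/7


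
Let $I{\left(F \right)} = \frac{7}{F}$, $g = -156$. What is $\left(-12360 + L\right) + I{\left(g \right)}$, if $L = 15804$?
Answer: $\frac{537257}{156} \approx 3444.0$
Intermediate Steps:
$\left(-12360 + L\right) + I{\left(g \right)} = \left(-12360 + 15804\right) + \frac{7}{-156} = 3444 + 7 \left(- \frac{1}{156}\right) = 3444 - \frac{7}{156} = \frac{537257}{156}$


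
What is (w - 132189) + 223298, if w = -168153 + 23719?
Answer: -53325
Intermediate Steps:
w = -144434
(w - 132189) + 223298 = (-144434 - 132189) + 223298 = -276623 + 223298 = -53325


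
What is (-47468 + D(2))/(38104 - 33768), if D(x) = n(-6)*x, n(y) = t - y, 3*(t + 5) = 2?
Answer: -71197/6504 ≈ -10.947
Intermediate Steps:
t = -13/3 (t = -5 + (1/3)*2 = -5 + 2/3 = -13/3 ≈ -4.3333)
n(y) = -13/3 - y
D(x) = 5*x/3 (D(x) = (-13/3 - 1*(-6))*x = (-13/3 + 6)*x = 5*x/3)
(-47468 + D(2))/(38104 - 33768) = (-47468 + (5/3)*2)/(38104 - 33768) = (-47468 + 10/3)/4336 = -142394/3*1/4336 = -71197/6504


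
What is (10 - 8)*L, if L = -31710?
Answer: -63420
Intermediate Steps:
(10 - 8)*L = (10 - 8)*(-31710) = 2*(-31710) = -63420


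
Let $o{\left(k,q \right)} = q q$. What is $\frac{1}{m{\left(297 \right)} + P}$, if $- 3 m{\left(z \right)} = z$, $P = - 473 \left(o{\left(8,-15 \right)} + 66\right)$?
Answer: $- \frac{1}{137742} \approx -7.26 \cdot 10^{-6}$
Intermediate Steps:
$o{\left(k,q \right)} = q^{2}$
$P = -137643$ ($P = - 473 \left(\left(-15\right)^{2} + 66\right) = - 473 \left(225 + 66\right) = \left(-473\right) 291 = -137643$)
$m{\left(z \right)} = - \frac{z}{3}$
$\frac{1}{m{\left(297 \right)} + P} = \frac{1}{\left(- \frac{1}{3}\right) 297 - 137643} = \frac{1}{-99 - 137643} = \frac{1}{-137742} = - \frac{1}{137742}$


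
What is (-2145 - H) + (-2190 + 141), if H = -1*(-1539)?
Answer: -5733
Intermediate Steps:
H = 1539
(-2145 - H) + (-2190 + 141) = (-2145 - 1*1539) + (-2190 + 141) = (-2145 - 1539) - 2049 = -3684 - 2049 = -5733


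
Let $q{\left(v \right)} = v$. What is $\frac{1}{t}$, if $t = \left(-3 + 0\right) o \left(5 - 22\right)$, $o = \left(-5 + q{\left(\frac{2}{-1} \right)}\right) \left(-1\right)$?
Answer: $\frac{1}{357} \approx 0.0028011$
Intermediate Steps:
$o = 7$ ($o = \left(-5 + \frac{2}{-1}\right) \left(-1\right) = \left(-5 + 2 \left(-1\right)\right) \left(-1\right) = \left(-5 - 2\right) \left(-1\right) = \left(-7\right) \left(-1\right) = 7$)
$t = 357$ ($t = \left(-3 + 0\right) 7 \left(5 - 22\right) = \left(-3\right) 7 \left(-17\right) = \left(-21\right) \left(-17\right) = 357$)
$\frac{1}{t} = \frac{1}{357}$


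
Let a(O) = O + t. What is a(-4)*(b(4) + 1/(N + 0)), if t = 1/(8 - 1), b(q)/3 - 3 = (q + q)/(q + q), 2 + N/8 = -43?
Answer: -1851/40 ≈ -46.275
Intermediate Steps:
N = -360 (N = -16 + 8*(-43) = -16 - 344 = -360)
b(q) = 12 (b(q) = 9 + 3*((q + q)/(q + q)) = 9 + 3*((2*q)/((2*q))) = 9 + 3*((2*q)*(1/(2*q))) = 9 + 3*1 = 9 + 3 = 12)
t = ⅐ (t = 1/7 = ⅐ ≈ 0.14286)
a(O) = ⅐ + O (a(O) = O + ⅐ = ⅐ + O)
a(-4)*(b(4) + 1/(N + 0)) = (⅐ - 4)*(12 + 1/(-360 + 0)) = -27*(12 + 1/(-360))/7 = -27*(12 - 1/360)/7 = -27/7*4319/360 = -1851/40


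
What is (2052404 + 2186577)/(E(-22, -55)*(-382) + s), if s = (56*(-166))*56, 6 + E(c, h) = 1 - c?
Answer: -4238981/527070 ≈ -8.0425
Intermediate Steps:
E(c, h) = -5 - c (E(c, h) = -6 + (1 - c) = -5 - c)
s = -520576 (s = -9296*56 = -520576)
(2052404 + 2186577)/(E(-22, -55)*(-382) + s) = (2052404 + 2186577)/((-5 - 1*(-22))*(-382) - 520576) = 4238981/((-5 + 22)*(-382) - 520576) = 4238981/(17*(-382) - 520576) = 4238981/(-6494 - 520576) = 4238981/(-527070) = 4238981*(-1/527070) = -4238981/527070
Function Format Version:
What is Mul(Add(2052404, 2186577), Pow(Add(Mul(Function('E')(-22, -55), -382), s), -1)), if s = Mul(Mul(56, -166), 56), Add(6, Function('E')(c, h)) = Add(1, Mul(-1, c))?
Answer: Rational(-4238981, 527070) ≈ -8.0425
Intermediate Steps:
Function('E')(c, h) = Add(-5, Mul(-1, c)) (Function('E')(c, h) = Add(-6, Add(1, Mul(-1, c))) = Add(-5, Mul(-1, c)))
s = -520576 (s = Mul(-9296, 56) = -520576)
Mul(Add(2052404, 2186577), Pow(Add(Mul(Function('E')(-22, -55), -382), s), -1)) = Mul(Add(2052404, 2186577), Pow(Add(Mul(Add(-5, Mul(-1, -22)), -382), -520576), -1)) = Mul(4238981, Pow(Add(Mul(Add(-5, 22), -382), -520576), -1)) = Mul(4238981, Pow(Add(Mul(17, -382), -520576), -1)) = Mul(4238981, Pow(Add(-6494, -520576), -1)) = Mul(4238981, Pow(-527070, -1)) = Mul(4238981, Rational(-1, 527070)) = Rational(-4238981, 527070)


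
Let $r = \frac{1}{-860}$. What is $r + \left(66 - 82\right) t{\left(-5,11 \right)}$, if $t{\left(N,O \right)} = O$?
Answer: $- \frac{151361}{860} \approx -176.0$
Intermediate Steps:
$r = - \frac{1}{860} \approx -0.0011628$
$r + \left(66 - 82\right) t{\left(-5,11 \right)} = - \frac{1}{860} + \left(66 - 82\right) 11 = - \frac{1}{860} - 176 = - \frac{151361}{860}$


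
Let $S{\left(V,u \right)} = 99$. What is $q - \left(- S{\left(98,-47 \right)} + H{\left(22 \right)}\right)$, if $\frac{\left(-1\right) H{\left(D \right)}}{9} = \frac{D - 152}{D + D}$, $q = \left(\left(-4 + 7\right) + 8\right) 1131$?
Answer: $\frac{275295}{22} \approx 12513.0$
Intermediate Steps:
$q = 12441$ ($q = \left(3 + 8\right) 1131 = 11 \cdot 1131 = 12441$)
$H{\left(D \right)} = - \frac{9 \left(-152 + D\right)}{2 D}$ ($H{\left(D \right)} = - 9 \frac{D - 152}{D + D} = - 9 \frac{-152 + D}{2 D} = - \frac{9 \left(-152 + D\right)}{2 D}$)
$q - \left(- S{\left(98,-47 \right)} + H{\left(22 \right)}\right) = 12441 + \left(99 - \left(- \frac{9}{2} + \frac{684}{22}\right)\right) = 12441 + \left(99 - \left(- \frac{9}{2} + 684 \cdot \frac{1}{22}\right)\right) = 12441 + \left(99 - \left(- \frac{9}{2} + \frac{342}{11}\right)\right) = 12441 + \left(99 - \frac{585}{22}\right) = 12441 + \frac{1593}{22} = \frac{275295}{22}$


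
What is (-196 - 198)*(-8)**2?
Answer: -25216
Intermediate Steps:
(-196 - 198)*(-8)**2 = -394*64 = -25216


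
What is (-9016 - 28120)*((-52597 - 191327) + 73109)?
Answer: 6343385840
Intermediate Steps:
(-9016 - 28120)*((-52597 - 191327) + 73109) = -37136*(-243924 + 73109) = -37136*(-170815) = 6343385840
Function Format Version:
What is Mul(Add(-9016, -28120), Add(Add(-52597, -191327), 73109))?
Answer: 6343385840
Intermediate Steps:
Mul(Add(-9016, -28120), Add(Add(-52597, -191327), 73109)) = Mul(-37136, Add(-243924, 73109)) = Mul(-37136, -170815) = 6343385840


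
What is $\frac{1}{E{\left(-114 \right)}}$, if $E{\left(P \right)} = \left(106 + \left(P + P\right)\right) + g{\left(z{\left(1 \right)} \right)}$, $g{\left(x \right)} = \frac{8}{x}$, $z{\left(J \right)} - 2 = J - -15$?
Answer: $- \frac{9}{1094} \approx -0.0082267$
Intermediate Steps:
$z{\left(J \right)} = 17 + J$ ($z{\left(J \right)} = 2 + \left(J - -15\right) = 2 + \left(J + 15\right) = 2 + \left(15 + J\right) = 17 + J$)
$E{\left(P \right)} = \frac{958}{9} + 2 P$ ($E{\left(P \right)} = \left(106 + \left(P + P\right)\right) + \frac{8}{17 + 1} = \left(106 + 2 P\right) + \frac{8}{18} = \left(106 + 2 P\right) + 8 \cdot \frac{1}{18} = \left(106 + 2 P\right) + \frac{4}{9} = \frac{958}{9} + 2 P$)
$\frac{1}{E{\left(-114 \right)}} = \frac{1}{\frac{958}{9} + 2 \left(-114\right)} = \frac{1}{\frac{958}{9} - 228} = \frac{1}{- \frac{1094}{9}} = - \frac{9}{1094}$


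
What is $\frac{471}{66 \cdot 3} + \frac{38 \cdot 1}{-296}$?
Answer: $\frac{10991}{4884} \approx 2.2504$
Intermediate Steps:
$\frac{471}{66 \cdot 3} + \frac{38 \cdot 1}{-296} = \frac{471}{198} + 38 \left(- \frac{1}{296}\right) = 471 \cdot \frac{1}{198} - \frac{19}{148} = \frac{157}{66} - \frac{19}{148} = \frac{10991}{4884}$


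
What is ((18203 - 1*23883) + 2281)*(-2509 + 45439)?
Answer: -145919070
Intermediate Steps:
((18203 - 1*23883) + 2281)*(-2509 + 45439) = ((18203 - 23883) + 2281)*42930 = (-5680 + 2281)*42930 = -3399*42930 = -145919070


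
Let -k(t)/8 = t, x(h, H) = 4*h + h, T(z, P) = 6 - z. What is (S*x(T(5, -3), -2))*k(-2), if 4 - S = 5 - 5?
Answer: 320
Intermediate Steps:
x(h, H) = 5*h
k(t) = -8*t
S = 4 (S = 4 - (5 - 5) = 4 - 1*0 = 4 + 0 = 4)
(S*x(T(5, -3), -2))*k(-2) = (4*(5*(6 - 1*5)))*(-8*(-2)) = (4*(5*(6 - 5)))*16 = (4*(5*1))*16 = (4*5)*16 = 20*16 = 320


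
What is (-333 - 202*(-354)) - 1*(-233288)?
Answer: 304463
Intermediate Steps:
(-333 - 202*(-354)) - 1*(-233288) = (-333 + 71508) + 233288 = 71175 + 233288 = 304463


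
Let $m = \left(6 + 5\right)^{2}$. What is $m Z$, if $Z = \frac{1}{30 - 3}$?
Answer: $\frac{121}{27} \approx 4.4815$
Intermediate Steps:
$m = 121$ ($m = 11^{2} = 121$)
$Z = \frac{1}{27} \approx 0.037037$
$m Z = 121 \cdot \frac{1}{27} = \frac{121}{27}$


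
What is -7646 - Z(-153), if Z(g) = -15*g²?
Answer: 343489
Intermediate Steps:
-7646 - Z(-153) = -7646 - (-15)*(-153)² = -7646 - (-15)*23409 = -7646 - 1*(-351135) = -7646 + 351135 = 343489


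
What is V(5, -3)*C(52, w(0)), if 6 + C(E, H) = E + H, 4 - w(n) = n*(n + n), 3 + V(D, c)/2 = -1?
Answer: -400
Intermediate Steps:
V(D, c) = -8 (V(D, c) = -6 + 2*(-1) = -6 - 2 = -8)
w(n) = 4 - 2*n² (w(n) = 4 - n*(n + n) = 4 - n*2*n = 4 - 2*n²)
C(E, H) = -6 + E + H (C(E, H) = -6 + (E + H) = -6 + E + H)
V(5, -3)*C(52, w(0)) = -8*(-6 + 52 + (4 - 2*0²)) = -8*(-6 + 52 + (4 - 2*0)) = -8*(-6 + 52 + (4 + 0)) = -8*(-6 + 52 + 4) = -8*50 = -400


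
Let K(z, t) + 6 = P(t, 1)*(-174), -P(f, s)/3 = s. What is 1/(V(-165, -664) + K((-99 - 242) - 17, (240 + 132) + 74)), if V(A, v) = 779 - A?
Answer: 1/1460 ≈ 0.00068493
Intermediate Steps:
P(f, s) = -3*s
K(z, t) = 516 (K(z, t) = -6 - 3*1*(-174) = -6 - 3*(-174) = -6 + 522 = 516)
1/(V(-165, -664) + K((-99 - 242) - 17, (240 + 132) + 74)) = 1/((779 - 1*(-165)) + 516) = 1/((779 + 165) + 516) = 1/(944 + 516) = 1/1460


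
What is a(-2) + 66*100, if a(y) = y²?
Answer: 6604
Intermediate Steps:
a(-2) + 66*100 = (-2)² + 66*100 = 4 + 6600 = 6604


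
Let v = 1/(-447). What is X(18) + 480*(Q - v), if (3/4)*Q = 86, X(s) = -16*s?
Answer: 8158208/149 ≈ 54753.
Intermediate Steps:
Q = 344/3 (Q = (4/3)*86 = 344/3 ≈ 114.67)
v = -1/447 ≈ -0.0022371
X(18) + 480*(Q - v) = -16*18 + 480*(344/3 - 1*(-1/447)) = -288 + 480*(344/3 + 1/447) = -288 + 480*(51257/447) = -288 + 8201120/149 = 8158208/149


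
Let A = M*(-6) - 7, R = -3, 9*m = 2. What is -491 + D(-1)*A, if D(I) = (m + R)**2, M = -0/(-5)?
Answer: -44146/81 ≈ -545.01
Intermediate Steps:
m = 2/9 (m = (1/9)*2 = 2/9 ≈ 0.22222)
M = 0 (M = -0*(-1)/5 = -1*0 = 0)
D(I) = 625/81 (D(I) = (2/9 - 3)**2 = (-25/9)**2 = 625/81)
A = -7 (A = 0*(-6) - 7 = 0 - 7 = -7)
-491 + D(-1)*A = -491 + (625/81)*(-7) = -491 - 4375/81 = -44146/81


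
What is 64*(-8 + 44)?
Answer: 2304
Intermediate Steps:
64*(-8 + 44) = 64*36 = 2304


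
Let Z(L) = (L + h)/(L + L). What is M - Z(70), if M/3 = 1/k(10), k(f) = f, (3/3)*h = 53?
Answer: -81/140 ≈ -0.57857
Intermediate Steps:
h = 53
Z(L) = (53 + L)/(2*L) (Z(L) = (L + 53)/(L + L) = (53 + L)/((2*L)) = (53 + L)*(1/(2*L)) = (53 + L)/(2*L))
M = 3/10 ≈ 0.30000
M - Z(70) = 3/10 - (53 + 70)/(2*70) = 3/10 - 123/(2*70) = 3/10 - 1*123/140 = 3/10 - 123/140 = -81/140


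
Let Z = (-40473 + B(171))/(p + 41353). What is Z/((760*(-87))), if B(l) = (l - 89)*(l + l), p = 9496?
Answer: 4143/1120711960 ≈ 3.6968e-6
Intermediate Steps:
B(l) = 2*l*(-89 + l) (B(l) = (-89 + l)*(2*l) = 2*l*(-89 + l))
Z = -12429/50849 (Z = (-40473 + 2*171*(-89 + 171))/(9496 + 41353) = (-40473 + 2*171*82)/50849 = (-40473 + 28044)*(1/50849) = -12429*1/50849 = -12429/50849 ≈ -0.24443)
Z/((760*(-87))) = -12429/(50849*(760*(-87))) = -12429/50849/(-66120) = -12429/50849*(-1/66120) = 4143/1120711960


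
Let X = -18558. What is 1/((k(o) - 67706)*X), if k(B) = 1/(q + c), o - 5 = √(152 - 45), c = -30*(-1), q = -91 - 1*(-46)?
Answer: 5/6282445926 ≈ 7.9587e-10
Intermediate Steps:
q = -45 (q = -91 + 46 = -45)
c = 30
o = 5 + √107 (o = 5 + √(152 - 45) = 5 + √107 ≈ 15.344)
k(B) = -1/15 (k(B) = 1/(-45 + 30) = 1/(-15) = -1/15)
1/((k(o) - 67706)*X) = 1/(-1/15 - 67706*(-18558)) = -1/18558/(-1015591/15) = -15/1015591*(-1/18558) = 5/6282445926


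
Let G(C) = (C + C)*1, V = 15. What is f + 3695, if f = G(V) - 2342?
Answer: 1383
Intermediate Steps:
G(C) = 2*C (G(C) = (2*C)*1 = 2*C)
f = -2312 (f = 2*15 - 2342 = 30 - 2342 = -2312)
f + 3695 = -2312 + 3695 = 1383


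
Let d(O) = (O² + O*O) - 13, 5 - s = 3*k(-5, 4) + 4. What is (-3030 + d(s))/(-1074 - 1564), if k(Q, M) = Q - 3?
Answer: 1793/2638 ≈ 0.67968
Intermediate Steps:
k(Q, M) = -3 + Q
s = 25 (s = 5 - (3*(-3 - 5) + 4) = 5 - (3*(-8) + 4) = 5 - (-24 + 4) = 5 - 1*(-20) = 5 + 20 = 25)
d(O) = -13 + 2*O² (d(O) = (O² + O²) - 13 = 2*O² - 13 = -13 + 2*O²)
(-3030 + d(s))/(-1074 - 1564) = (-3030 + (-13 + 2*25²))/(-1074 - 1564) = (-3030 + (-13 + 2*625))/(-2638) = (-3030 + (-13 + 1250))*(-1/2638) = (-3030 + 1237)*(-1/2638) = -1793*(-1/2638) = 1793/2638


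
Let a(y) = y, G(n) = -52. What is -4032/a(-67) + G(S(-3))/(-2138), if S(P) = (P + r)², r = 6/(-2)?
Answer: 4311950/71623 ≈ 60.203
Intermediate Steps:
r = -3 (r = 6*(-½) = -3)
S(P) = (-3 + P)² (S(P) = (P - 3)² = (-3 + P)²)
-4032/a(-67) + G(S(-3))/(-2138) = -4032/(-67) - 52/(-2138) = -4032*(-1/67) - 52*(-1/2138) = 4032/67 + 26/1069 = 4311950/71623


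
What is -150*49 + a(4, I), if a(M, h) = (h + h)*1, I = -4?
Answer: -7358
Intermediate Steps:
a(M, h) = 2*h (a(M, h) = (2*h)*1 = 2*h)
-150*49 + a(4, I) = -150*49 + 2*(-4) = -7350 - 8 = -7358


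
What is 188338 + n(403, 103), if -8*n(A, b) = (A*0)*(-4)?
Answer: 188338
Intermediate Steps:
n(A, b) = 0 (n(A, b) = -A*0*(-4)/8 = -0*(-4) = -⅛*0 = 0)
188338 + n(403, 103) = 188338 + 0 = 188338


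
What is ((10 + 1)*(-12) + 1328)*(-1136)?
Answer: -1358656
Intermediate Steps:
((10 + 1)*(-12) + 1328)*(-1136) = (11*(-12) + 1328)*(-1136) = (-132 + 1328)*(-1136) = 1196*(-1136) = -1358656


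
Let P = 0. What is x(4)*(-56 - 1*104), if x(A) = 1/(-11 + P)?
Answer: 160/11 ≈ 14.545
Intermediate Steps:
x(A) = -1/11 (x(A) = 1/(-11 + 0) = 1/(-11) = -1/11)
x(4)*(-56 - 1*104) = -(-56 - 1*104)/11 = -(-56 - 104)/11 = -1/11*(-160) = 160/11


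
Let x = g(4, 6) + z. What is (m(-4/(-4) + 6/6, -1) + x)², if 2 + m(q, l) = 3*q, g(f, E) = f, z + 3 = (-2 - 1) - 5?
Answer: 9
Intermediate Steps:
z = -11 (z = -3 + ((-2 - 1) - 5) = -3 + (-3 - 5) = -3 - 8 = -11)
m(q, l) = -2 + 3*q
x = -7 (x = 4 - 11 = -7)
(m(-4/(-4) + 6/6, -1) + x)² = ((-2 + 3*(-4/(-4) + 6/6)) - 7)² = ((-2 + 3*(-4*(-¼) + 6*(⅙))) - 7)² = ((-2 + 3*(1 + 1)) - 7)² = ((-2 + 3*2) - 7)² = ((-2 + 6) - 7)² = (4 - 7)² = (-3)² = 9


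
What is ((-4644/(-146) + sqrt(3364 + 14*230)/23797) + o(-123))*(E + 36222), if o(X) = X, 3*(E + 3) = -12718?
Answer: -212888641/73 + 191878*sqrt(1646)/71391 ≈ -2.9162e+6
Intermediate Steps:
E = -12727/3 (E = -3 + (1/3)*(-12718) = -3 - 12718/3 = -12727/3 ≈ -4242.3)
((-4644/(-146) + sqrt(3364 + 14*230)/23797) + o(-123))*(E + 36222) = ((-4644/(-146) + sqrt(3364 + 14*230)/23797) - 123)*(-12727/3 + 36222) = ((-4644*(-1/146) + sqrt(3364 + 3220)*(1/23797)) - 123)*(95939/3) = ((2322/73 + sqrt(6584)*(1/23797)) - 123)*(95939/3) = ((2322/73 + (2*sqrt(1646))*(1/23797)) - 123)*(95939/3) = ((2322/73 + 2*sqrt(1646)/23797) - 123)*(95939/3) = (-6657/73 + 2*sqrt(1646)/23797)*(95939/3) = -212888641/73 + 191878*sqrt(1646)/71391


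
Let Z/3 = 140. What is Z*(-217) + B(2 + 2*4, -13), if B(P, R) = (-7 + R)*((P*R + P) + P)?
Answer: -88940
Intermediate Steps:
Z = 420 (Z = 3*140 = 420)
B(P, R) = (-7 + R)*(2*P + P*R) (B(P, R) = (-7 + R)*((P + P*R) + P) = (-7 + R)*(2*P + P*R))
Z*(-217) + B(2 + 2*4, -13) = 420*(-217) + (2 + 2*4)*(-14 + (-13)² - 5*(-13)) = -91140 + (2 + 8)*(-14 + 169 + 65) = -91140 + 10*220 = -91140 + 2200 = -88940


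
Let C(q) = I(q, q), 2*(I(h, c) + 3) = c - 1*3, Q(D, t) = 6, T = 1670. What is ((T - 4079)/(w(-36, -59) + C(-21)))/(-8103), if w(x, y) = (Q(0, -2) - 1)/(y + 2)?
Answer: -627/31820 ≈ -0.019705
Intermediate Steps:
w(x, y) = 5/(2 + y) (w(x, y) = (6 - 1)/(y + 2) = 5/(2 + y))
I(h, c) = -9/2 + c/2 (I(h, c) = -3 + (c - 1*3)/2 = -3 + (c - 3)/2 = -3 + (-3 + c)/2 = -3 + (-3/2 + c/2) = -9/2 + c/2)
C(q) = -9/2 + q/2
((T - 4079)/(w(-36, -59) + C(-21)))/(-8103) = ((1670 - 4079)/(5/(2 - 59) + (-9/2 + (½)*(-21))))/(-8103) = -2409/(5/(-57) + (-9/2 - 21/2))*(-1/8103) = -2409/(5*(-1/57) - 15)*(-1/8103) = -2409/(-5/57 - 15)*(-1/8103) = -2409/(-860/57)*(-1/8103) = -2409*(-57/860)*(-1/8103) = (137313/860)*(-1/8103) = -627/31820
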